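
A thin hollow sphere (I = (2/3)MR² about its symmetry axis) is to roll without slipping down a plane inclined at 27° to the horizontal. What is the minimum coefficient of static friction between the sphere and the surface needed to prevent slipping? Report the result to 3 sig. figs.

For this body I = (2/3)MR², i.e. k = I/(MR²) = 2/3.
Translational: Mg sinθ − f = Ma. Rotational about the CM: fR = Iα = kMRa, so f = kMa.
These give a = g sinθ/(1+k) and the required friction f = kMg sinθ/(1+k).
The normal force is N = Mg cosθ, so μ_min = f/N = k tanθ/(1+k).
μ_min = (2/3) × tan27° / 1.667 ≈ 0.204.

μ_min ≈ 0.204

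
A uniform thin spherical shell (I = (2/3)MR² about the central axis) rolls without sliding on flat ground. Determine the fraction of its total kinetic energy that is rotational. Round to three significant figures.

fraction ≈ 0.400

The moment of inertia is (2/3)MR², giving k ≡ I/(MR²) = 2/3.
With ω = v/R, KE_trans = ½Mv² and KE_rot = ½Iω² = ½kMv², so KE_total = ½(1+k)Mv².
The rotational fraction is therefore k/(1+k) = (2/3)/1.667 ≈ 0.400.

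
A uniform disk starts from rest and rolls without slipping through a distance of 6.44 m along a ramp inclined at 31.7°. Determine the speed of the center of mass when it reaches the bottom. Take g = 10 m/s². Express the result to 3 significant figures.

The moment of inertia is (1/2)MR², giving k ≡ I/(MR²) = 0.5.
Pure rolling means v = ωR; then KE = ½Mv² + ½I(v/R)² = ½(1+k)Mv² = (3/4)Mv².
The vertical drop is h = L sinθ = 6.44 × sin31.7° = 3.384 m.
Energy conservation: Mgh = (3/4)Mv², so v = √(2gh/(1+k)) = √(2 × 10 × 3.384 / 1.5) ≈ 6.72 m/s.

v ≈ 6.72 m/s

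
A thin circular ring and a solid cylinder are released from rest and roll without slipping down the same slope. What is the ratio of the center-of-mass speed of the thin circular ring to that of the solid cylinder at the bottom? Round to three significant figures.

v_ratio ≈ 0.866

Each satisfies Mgh = ½(1+k)Mv² with k = I/(MR²), so v ∝ 1/√(1+k).
For the thin circular ring k = 1; for the solid cylinder k = 0.5.
v₁/v₂ = √((1+k₂)/(1+k₁)) = √(1.5/2) ≈ 0.866.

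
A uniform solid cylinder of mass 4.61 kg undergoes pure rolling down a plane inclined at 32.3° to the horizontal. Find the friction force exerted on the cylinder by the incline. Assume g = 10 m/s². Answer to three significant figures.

f ≈ 8.21 N

With I = (1/2)MR², the ratio k = I/(MR²) is 0.5.
Newton's second law down the slope: Mg sinθ − f = Ma. The torque equation fR = Iα (with α = a/R) gives f = kMa.
Combining, a = g sinθ/(1+k) and f = kMa = kMg sinθ/(1+k).
f = 0.5 × 4.61 × 10 × sin32.3° / 1.5 ≈ 8.21 N.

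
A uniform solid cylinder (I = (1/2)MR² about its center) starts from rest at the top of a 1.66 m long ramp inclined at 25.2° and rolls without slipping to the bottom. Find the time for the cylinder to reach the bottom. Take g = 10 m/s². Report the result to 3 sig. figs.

t ≈ 1.08 s

With I = (1/2)MR², the ratio k = I/(MR²) is 0.5.
Translational: Mg sinθ − f = Ma. Rotational about the CM: fR = Iα = kMRa, so f = kMa.
Hence a = g sinθ/(1+k) = 10×sin25.2°/1.5 = 2.839 m/s².
With constant a from rest, t = √(2L/a) = √(2·1.66/2.839) ≈ 1.08 s.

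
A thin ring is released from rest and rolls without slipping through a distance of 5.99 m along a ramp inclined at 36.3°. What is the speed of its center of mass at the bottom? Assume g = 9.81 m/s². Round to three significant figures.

v ≈ 5.90 m/s

The moment of inertia is MR², giving k ≡ I/(MR²) = 1.
Rolling without slipping gives ω = v/R, so the total kinetic energy is ½Mv² + ½Iω² = ½(1+k)Mv² = Mv².
The vertical drop is h = L sinθ = 5.99 × sin36.3° = 3.546 m.
Setting Mgh = Mv² gives v = √(2gh/(1+k)) = √(2·9.81·3.546/2) ≈ 5.90 m/s.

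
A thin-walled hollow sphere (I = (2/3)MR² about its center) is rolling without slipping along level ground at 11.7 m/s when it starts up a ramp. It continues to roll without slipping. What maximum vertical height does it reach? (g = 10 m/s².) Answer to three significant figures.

h ≈ 11.4 m

For this body I = (2/3)MR², i.e. k = I/(MR²) = 2/3.
The rolling condition ω = v/R makes the rotational term ½I(v/R)² = ½kMv², so KE_total = ½(1+k)Mv² = (5/6)Mv².
All of this converts to potential energy at the highest point: (5/6)Mv₀² = Mgh.
Thus h = (1+k)v₀²/(2g) = 1.667 × 11.7² / (2 × 10) ≈ 11.4 m.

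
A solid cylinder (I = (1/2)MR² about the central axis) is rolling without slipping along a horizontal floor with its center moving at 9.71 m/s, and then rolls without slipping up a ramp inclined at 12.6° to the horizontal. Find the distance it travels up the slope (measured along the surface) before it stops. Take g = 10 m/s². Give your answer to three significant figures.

For this body I = (1/2)MR², i.e. k = I/(MR²) = 0.5.
The rolling condition ω = v/R makes the rotational term ½I(v/R)² = ½kMv², so KE_total = ½(1+k)Mv² = (3/4)Mv².
Setting this equal to Mgh gives the vertical rise h = (1+k)v₀²/(2g) = 1.5×9.71²/(2×10) = 7.071 m.
The distance along the slope is d = h/sinθ = 7.071/sin12.6° ≈ 32.4 m.

d ≈ 32.4 m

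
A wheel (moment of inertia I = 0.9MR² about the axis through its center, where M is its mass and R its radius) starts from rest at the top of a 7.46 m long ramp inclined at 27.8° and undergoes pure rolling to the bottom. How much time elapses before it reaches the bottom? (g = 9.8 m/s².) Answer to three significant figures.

t ≈ 2.49 s

With I = 0.9MR², the ratio k = I/(MR²) is 0.9.
Translational: Mg sinθ − f = Ma. Rotational about the CM: fR = Iα = kMRa, so f = kMa.
Hence a = g sinθ/(1+k) = 9.8×sin27.8°/1.9 = 2.406 m/s².
With constant a from rest, t = √(2L/a) = √(2·7.46/2.406) ≈ 2.49 s.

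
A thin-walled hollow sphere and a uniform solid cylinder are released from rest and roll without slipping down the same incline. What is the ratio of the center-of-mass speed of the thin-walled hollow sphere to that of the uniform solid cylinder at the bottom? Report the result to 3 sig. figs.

v_ratio ≈ 0.949

Each satisfies Mgh = ½(1+k)Mv² with k = I/(MR²), so v ∝ 1/√(1+k).
For the thin-walled hollow sphere k = 2/3; for the uniform solid cylinder k = 0.5.
v₁/v₂ = √((1+k₂)/(1+k₁)) = √(1.5/1.667) ≈ 0.949.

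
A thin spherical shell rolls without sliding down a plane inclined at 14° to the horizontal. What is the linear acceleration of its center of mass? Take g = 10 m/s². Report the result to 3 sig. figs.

For this body I = (2/3)MR², i.e. k = I/(MR²) = 2/3.
Newton's second law down the slope: Mg sinθ − f = Ma. The torque equation fR = Iα (with α = a/R) gives f = kMa.
Eliminating f: Mg sinθ = (1+k)Ma, so a = g sinθ/(1+k) = 10 × sin14° / 1.667 ≈ 1.45 m/s².

a ≈ 1.45 m/s²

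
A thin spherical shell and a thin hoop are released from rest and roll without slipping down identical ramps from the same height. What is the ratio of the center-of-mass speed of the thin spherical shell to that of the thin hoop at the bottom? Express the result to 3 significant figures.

Each satisfies Mgh = ½(1+k)Mv² with k = I/(MR²), so v ∝ 1/√(1+k).
For the thin spherical shell k = 2/3; for the thin hoop k = 1.
v₁/v₂ = √((1+k₂)/(1+k₁)) = √(2/1.667) ≈ 1.10.

v_ratio ≈ 1.10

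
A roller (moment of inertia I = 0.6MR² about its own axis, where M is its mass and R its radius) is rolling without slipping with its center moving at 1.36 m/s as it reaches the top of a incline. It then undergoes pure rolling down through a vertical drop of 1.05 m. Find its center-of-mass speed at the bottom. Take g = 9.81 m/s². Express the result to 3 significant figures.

v ≈ 3.84 m/s

Here I = 0.6MR², so the shape factor k = I/(MR²) = 0.6.
Pure rolling means v = ωR; then KE = ½Mv² + ½I(v/R)² = ½(1+k)Mv² = (4/5)Mv².
Conserving energy between top and bottom: (4/5)Mv² = (4/5)Mv₀² + Mgh, hence v² = v₀² + 2gh/(1+k).
v = √(1.36² + 2×9.81×1.05/1.6) = √14.73 ≈ 3.84 m/s.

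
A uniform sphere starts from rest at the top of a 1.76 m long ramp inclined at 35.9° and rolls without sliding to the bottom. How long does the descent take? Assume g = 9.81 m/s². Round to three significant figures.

For this body I = (2/5)MR², i.e. k = I/(MR²) = 0.4.
Newton's second law down the slope: Mg sinθ − f = Ma. The torque equation fR = Iα (with α = a/R) gives f = kMa.
Hence a = g sinθ/(1+k) = 9.81×sin35.9°/1.4 = 4.109 m/s².
Starting from rest, L = ½at², so t = √(2L/a) = √(2×1.76/4.109) ≈ 0.926 s.

t ≈ 0.926 s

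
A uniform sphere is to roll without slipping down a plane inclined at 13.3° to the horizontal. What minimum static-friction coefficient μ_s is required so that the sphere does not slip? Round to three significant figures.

μ_min ≈ 0.0675

With I = (2/5)MR², the ratio k = I/(MR²) is 0.4.
Along the incline Mg sinθ − f = Ma, and torque about the center fR = Iα = kMR²(a/R) gives f = kMa.
These give a = g sinθ/(1+k) and the required friction f = kMg sinθ/(1+k).
With N = Mg cosθ, the no-slip condition f ≤ μN gives μ_min = f/N = k tanθ/(1+k).
μ_min = 0.4 × tan13.3° / 1.4 ≈ 0.0675.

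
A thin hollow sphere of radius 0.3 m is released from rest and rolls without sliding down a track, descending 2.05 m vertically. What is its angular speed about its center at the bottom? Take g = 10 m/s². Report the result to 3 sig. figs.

The moment of inertia is (2/3)MR², giving k ≡ I/(MR²) = 2/3.
Pure rolling means v = ωR; then KE = ½Mv² + ½I(v/R)² = ½(1+k)Mv² = (5/6)Mv².
Energy conservation Mgh = ½(1+k)Mv² gives v = √(2gh/(1+k)) = √(2 × 10 × 2.05 / 1.667) = 4.96 m/s.
The angular speed follows from ω = v/R = 4.96/0.3 ≈ 16.5 rad/s.

ω ≈ 16.5 rad/s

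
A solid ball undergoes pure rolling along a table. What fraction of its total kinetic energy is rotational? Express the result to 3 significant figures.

With I = (2/5)MR², the ratio k = I/(MR²) is 0.4.
With ω = v/R, KE_trans = ½Mv² and KE_rot = ½Iω² = ½kMv², so KE_total = ½(1+k)Mv².
The rotational fraction is therefore k/(1+k) = 0.4/1.4 ≈ 0.286.

fraction ≈ 0.286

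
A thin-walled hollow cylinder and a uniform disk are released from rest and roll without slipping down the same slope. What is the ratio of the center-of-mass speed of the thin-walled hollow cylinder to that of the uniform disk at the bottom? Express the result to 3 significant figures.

Each satisfies Mgh = ½(1+k)Mv² with k = I/(MR²), so v ∝ 1/√(1+k).
For the thin-walled hollow cylinder k = 1; for the uniform disk k = 0.5.
v₁/v₂ = √((1+k₂)/(1+k₁)) = √(1.5/2) ≈ 0.866.

v_ratio ≈ 0.866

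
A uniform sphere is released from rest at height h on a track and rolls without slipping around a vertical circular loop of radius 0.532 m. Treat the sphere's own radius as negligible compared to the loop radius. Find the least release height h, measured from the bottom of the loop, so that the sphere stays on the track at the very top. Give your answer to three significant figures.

For this body I = (2/5)MR², i.e. k = I/(MR²) = 0.4.
At the top of the loop, the minimum-contact condition is Mg = Mv_top²/r, so v_top² = gr.
With ω = v/R, the kinetic energy at speed v is ½(1+k)Mv² = (7/10)Mv².
Energy conservation from release (height h) to the top (height 2r): Mgh = Mg(2r) + (7/10)M·gr.
Thus h_min = 2r + (1+k)r/2 = r(2 + 1.4/2) = 0.532 × 2.7 ≈ 1.44 m.

h_min ≈ 1.44 m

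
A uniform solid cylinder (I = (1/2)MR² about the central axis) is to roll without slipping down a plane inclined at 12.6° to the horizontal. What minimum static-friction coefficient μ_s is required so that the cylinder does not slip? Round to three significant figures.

μ_min ≈ 0.0745

Here I = (1/2)MR², so the shape factor k = I/(MR²) = 0.5.
Translational: Mg sinθ − f = Ma. Rotational about the CM: fR = Iα = kMRa, so f = kMa.
These give a = g sinθ/(1+k) and the required friction f = kMg sinθ/(1+k).
The normal force is N = Mg cosθ, so μ_min = f/N = k tanθ/(1+k).
μ_min = 0.5 × tan12.6° / 1.5 ≈ 0.0745.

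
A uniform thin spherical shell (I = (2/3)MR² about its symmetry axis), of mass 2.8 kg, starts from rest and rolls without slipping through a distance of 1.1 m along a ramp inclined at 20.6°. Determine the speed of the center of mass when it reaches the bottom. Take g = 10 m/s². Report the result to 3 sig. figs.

Here I = (2/3)MR², so the shape factor k = I/(MR²) = 2/3.
The rolling condition ω = v/R makes the rotational term ½I(v/R)² = ½kMv², so KE_total = ½(1+k)Mv² = (5/6)Mv².
The vertical drop is h = L sinθ = 1.1 × sin20.6° = 0.387 m.
Energy conservation: Mgh = (5/6)Mv², so v = √(2gh/(1+k)) = √(2 × 10 × 0.387 / 1.667) ≈ 2.16 m/s.

v ≈ 2.16 m/s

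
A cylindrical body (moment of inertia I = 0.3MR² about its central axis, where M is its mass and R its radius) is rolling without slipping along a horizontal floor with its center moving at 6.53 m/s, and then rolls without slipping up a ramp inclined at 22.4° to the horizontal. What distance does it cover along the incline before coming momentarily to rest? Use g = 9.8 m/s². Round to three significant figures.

d ≈ 7.42 m

The moment of inertia is 0.3MR², giving k ≡ I/(MR²) = 0.3.
Pure rolling means v = ωR; then KE = ½Mv² + ½I(v/R)² = ½(1+k)Mv² = (13/20)Mv².
Setting this equal to Mgh gives the vertical rise h = (1+k)v₀²/(2g) = 1.3×6.53²/(2×9.8) = 2.828 m.
Along the incline, d = h/sinθ = 2.828/sin22.4° ≈ 7.42 m.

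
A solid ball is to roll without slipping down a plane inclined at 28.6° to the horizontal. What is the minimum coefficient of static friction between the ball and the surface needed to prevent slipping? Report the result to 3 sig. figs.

With I = (2/5)MR², the ratio k = I/(MR²) is 0.4.
Along the incline Mg sinθ − f = Ma, and torque about the center fR = Iα = kMR²(a/R) gives f = kMa.
These give a = g sinθ/(1+k) and the required friction f = kMg sinθ/(1+k).
With N = Mg cosθ, the no-slip condition f ≤ μN gives μ_min = f/N = k tanθ/(1+k).
μ_min = 0.4 × tan28.6° / 1.4 ≈ 0.156.

μ_min ≈ 0.156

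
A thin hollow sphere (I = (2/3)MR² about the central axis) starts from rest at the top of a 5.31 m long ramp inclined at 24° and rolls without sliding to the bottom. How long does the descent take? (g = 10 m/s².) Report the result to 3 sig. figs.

With I = (2/3)MR², the ratio k = I/(MR²) is 2/3.
Newton's second law down the slope: Mg sinθ − f = Ma. The torque equation fR = Iα (with α = a/R) gives f = kMa.
Hence a = g sinθ/(1+k) = 10×sin24°/1.667 = 2.44 m/s².
With constant a from rest, t = √(2L/a) = √(2·5.31/2.44) ≈ 2.09 s.

t ≈ 2.09 s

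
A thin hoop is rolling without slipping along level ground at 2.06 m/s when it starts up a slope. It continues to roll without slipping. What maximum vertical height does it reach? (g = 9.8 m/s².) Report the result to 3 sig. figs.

h ≈ 0.433 m

For this body I = MR², i.e. k = I/(MR²) = 1.
Rolling without slipping gives ω = v/R, so the total kinetic energy is ½Mv² + ½Iω² = ½(1+k)Mv² = Mv².
All of this converts to potential energy at the highest point: Mv₀² = Mgh.
Thus h = (1+k)v₀²/(2g) = 2 × 2.06² / (2 × 9.8) ≈ 0.433 m.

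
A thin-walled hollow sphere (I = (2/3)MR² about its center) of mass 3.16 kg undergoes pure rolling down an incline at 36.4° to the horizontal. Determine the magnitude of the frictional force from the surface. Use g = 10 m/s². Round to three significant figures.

f ≈ 7.50 N

For this body I = (2/3)MR², i.e. k = I/(MR²) = 2/3.
Translational: Mg sinθ − f = Ma. Rotational about the CM: fR = Iα = kMRa, so f = kMa.
Combining, a = g sinθ/(1+k) and f = kMa = kMg sinθ/(1+k).
f = (2/3) × 3.16 × 10 × sin36.4° / 1.667 ≈ 7.50 N.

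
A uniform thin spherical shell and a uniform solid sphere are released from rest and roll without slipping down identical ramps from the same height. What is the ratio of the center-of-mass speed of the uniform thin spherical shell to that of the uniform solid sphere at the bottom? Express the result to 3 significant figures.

Each satisfies Mgh = ½(1+k)Mv² with k = I/(MR²), so v ∝ 1/√(1+k).
For the uniform thin spherical shell k = 2/3; for the uniform solid sphere k = 0.4.
v₁/v₂ = √((1+k₂)/(1+k₁)) = √(1.4/1.667) ≈ 0.917.

v_ratio ≈ 0.917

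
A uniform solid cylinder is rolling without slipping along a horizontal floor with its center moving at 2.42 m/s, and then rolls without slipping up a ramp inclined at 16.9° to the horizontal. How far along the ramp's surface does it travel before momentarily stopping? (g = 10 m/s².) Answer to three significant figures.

d ≈ 1.51 m

Here I = (1/2)MR², so the shape factor k = I/(MR²) = 0.5.
The rolling condition ω = v/R makes the rotational term ½I(v/R)² = ½kMv², so KE_total = ½(1+k)Mv² = (3/4)Mv².
Setting this equal to Mgh gives the vertical rise h = (1+k)v₀²/(2g) = 1.5×2.42²/(2×10) = 0.4392 m.
The distance along the slope is d = h/sinθ = 0.4392/sin16.9° ≈ 1.51 m.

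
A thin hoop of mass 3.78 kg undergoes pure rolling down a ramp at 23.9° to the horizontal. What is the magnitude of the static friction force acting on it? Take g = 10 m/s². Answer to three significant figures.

f ≈ 7.66 N

The moment of inertia is MR², giving k ≡ I/(MR²) = 1.
Translational: Mg sinθ − f = Ma. Rotational about the CM: fR = Iα = kMRa, so f = kMa.
Combining, a = g sinθ/(1+k) and f = kMa = kMg sinθ/(1+k).
f = 1 × 3.78 × 10 × sin23.9° / 2 ≈ 7.66 N.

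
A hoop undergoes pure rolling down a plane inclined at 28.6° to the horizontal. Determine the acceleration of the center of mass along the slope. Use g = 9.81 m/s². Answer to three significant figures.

a ≈ 2.35 m/s²

Here I = MR², so the shape factor k = I/(MR²) = 1.
Along the incline Mg sinθ − f = Ma, and torque about the center fR = Iα = kMR²(a/R) gives f = kMa.
Eliminating f: Mg sinθ = (1+k)Ma, so a = g sinθ/(1+k) = 9.81 × sin28.6° / 2 ≈ 2.35 m/s².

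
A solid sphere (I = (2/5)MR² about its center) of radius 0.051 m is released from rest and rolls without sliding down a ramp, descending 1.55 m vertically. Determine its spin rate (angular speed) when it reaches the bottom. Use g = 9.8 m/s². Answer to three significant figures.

ω ≈ 91.3 rad/s

For this body I = (2/5)MR², i.e. k = I/(MR²) = 0.4.
The rolling condition ω = v/R makes the rotational term ½I(v/R)² = ½kMv², so KE_total = ½(1+k)Mv² = (7/10)Mv².
Energy conservation Mgh = ½(1+k)Mv² gives v = √(2gh/(1+k)) = √(2 × 9.8 × 1.55 / 1.4) = 4.658 m/s.
Then ω = v/R = 4.658 / 0.051 ≈ 91.3 rad/s.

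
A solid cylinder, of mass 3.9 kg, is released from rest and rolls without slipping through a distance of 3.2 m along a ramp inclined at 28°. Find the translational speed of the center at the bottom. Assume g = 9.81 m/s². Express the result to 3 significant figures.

Here I = (1/2)MR², so the shape factor k = I/(MR²) = 0.5.
The rolling condition ω = v/R makes the rotational term ½I(v/R)² = ½kMv², so KE_total = ½(1+k)Mv² = (3/4)Mv².
The vertical drop is h = L sinθ = 3.2 × sin28° = 1.502 m.
Setting Mgh = (3/4)Mv² gives v = √(2gh/(1+k)) = √(2·9.81·1.502/1.5) ≈ 4.43 m/s.

v ≈ 4.43 m/s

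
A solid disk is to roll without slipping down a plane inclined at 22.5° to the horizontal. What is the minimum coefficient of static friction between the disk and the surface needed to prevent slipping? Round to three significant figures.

μ_min ≈ 0.138

With I = (1/2)MR², the ratio k = I/(MR²) is 0.5.
Translational: Mg sinθ − f = Ma. Rotational about the CM: fR = Iα = kMRa, so f = kMa.
These give a = g sinθ/(1+k) and the required friction f = kMg sinθ/(1+k).
The normal force is N = Mg cosθ, so μ_min = f/N = k tanθ/(1+k).
μ_min = 0.5 × tan22.5° / 1.5 ≈ 0.138.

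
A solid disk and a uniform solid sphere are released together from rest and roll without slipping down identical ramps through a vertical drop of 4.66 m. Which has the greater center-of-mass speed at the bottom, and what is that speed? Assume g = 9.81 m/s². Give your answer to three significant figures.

the uniform solid sphere, at v ≈ 8.08 m/s

For rolling without slipping, Mgh = ½(1+k)Mv² where k = I/(MR²), so v = √(2gh/(1+k)).
Solid disk: k = 0.5, giving v = √(2×9.81×4.66/1.5) = 7.807 m/s.
Uniform solid sphere: k = 0.4, giving v = √(2×9.81×4.66/1.4) = 8.081 m/s.
The smaller k wins: the uniform solid sphere, at ≈ 8.08 m/s.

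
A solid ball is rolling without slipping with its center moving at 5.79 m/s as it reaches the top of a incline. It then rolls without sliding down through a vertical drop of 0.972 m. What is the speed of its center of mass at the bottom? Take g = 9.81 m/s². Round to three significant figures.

v ≈ 6.87 m/s

For this body I = (2/5)MR², i.e. k = I/(MR²) = 0.4.
Pure rolling means v = ωR; then KE = ½Mv² + ½I(v/R)² = ½(1+k)Mv² = (7/10)Mv².
Conserving energy between top and bottom: (7/10)Mv² = (7/10)Mv₀² + Mgh, hence v² = v₀² + 2gh/(1+k).
v = √(5.79² + 2×9.81×0.972/1.4) = √47.15 ≈ 6.87 m/s.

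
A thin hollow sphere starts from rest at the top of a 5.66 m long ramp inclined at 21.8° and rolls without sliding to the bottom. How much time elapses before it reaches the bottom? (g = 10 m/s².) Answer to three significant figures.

The moment of inertia is (2/3)MR², giving k ≡ I/(MR²) = 2/3.
Newton's second law down the slope: Mg sinθ − f = Ma. The torque equation fR = Iα (with α = a/R) gives f = kMa.
Hence a = g sinθ/(1+k) = 10×sin21.8°/1.667 = 2.228 m/s².
Starting from rest, L = ½at², so t = √(2L/a) = √(2×5.66/2.228) ≈ 2.25 s.

t ≈ 2.25 s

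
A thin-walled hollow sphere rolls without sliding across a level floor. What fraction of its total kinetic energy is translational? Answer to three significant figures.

fraction ≈ 0.600

The moment of inertia is (2/3)MR², giving k ≡ I/(MR²) = 2/3.
Since ω = v/R, the translational part is ½Mv² and the rotational part is ½I(v/R)² = ½kMv²; the total is ½(1+k)Mv².
The translational fraction is therefore 1/(1+k) = 1/1.667 ≈ 0.600.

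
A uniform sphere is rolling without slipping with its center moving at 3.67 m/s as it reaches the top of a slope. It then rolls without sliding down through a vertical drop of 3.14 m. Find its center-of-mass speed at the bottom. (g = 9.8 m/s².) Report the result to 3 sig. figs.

v ≈ 7.58 m/s

Here I = (2/5)MR², so the shape factor k = I/(MR²) = 0.4.
Rolling without slipping gives ω = v/R, so the total kinetic energy is ½Mv² + ½Iω² = ½(1+k)Mv² = (7/10)Mv².
Conserving energy between top and bottom: (7/10)Mv² = (7/10)Mv₀² + Mgh, hence v² = v₀² + 2gh/(1+k).
v = √(3.67² + 2×9.8×3.14/1.4) = √57.43 ≈ 7.58 m/s.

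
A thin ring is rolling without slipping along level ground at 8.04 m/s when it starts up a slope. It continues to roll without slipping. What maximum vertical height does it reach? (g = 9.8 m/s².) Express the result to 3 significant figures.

For this body I = MR², i.e. k = I/(MR²) = 1.
Since it rolls without slipping, ω = v/R and KE = ½Mv² + ½Iω² = ½(1+k)Mv² = Mv².
All of this converts to potential energy at the highest point: Mv₀² = Mgh.
Thus h = (1+k)v₀²/(2g) = 2 × 8.04² / (2 × 9.8) ≈ 6.60 m.

h ≈ 6.60 m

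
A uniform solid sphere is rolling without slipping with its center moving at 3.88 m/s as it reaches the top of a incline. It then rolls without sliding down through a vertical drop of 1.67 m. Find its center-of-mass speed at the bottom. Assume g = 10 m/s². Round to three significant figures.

With I = (2/5)MR², the ratio k = I/(MR²) is 0.4.
Pure rolling means v = ωR; then KE = ½Mv² + ½I(v/R)² = ½(1+k)Mv² = (7/10)Mv².
Conserving energy between top and bottom: (7/10)Mv² = (7/10)Mv₀² + Mgh, hence v² = v₀² + 2gh/(1+k).
v = √(3.88² + 2×10×1.67/1.4) = √38.91 ≈ 6.24 m/s.

v ≈ 6.24 m/s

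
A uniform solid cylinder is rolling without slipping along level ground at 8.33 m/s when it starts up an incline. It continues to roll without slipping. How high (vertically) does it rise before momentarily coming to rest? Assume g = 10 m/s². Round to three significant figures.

Here I = (1/2)MR², so the shape factor k = I/(MR²) = 0.5.
Rolling without slipping gives ω = v/R, so the total kinetic energy is ½Mv² + ½Iω² = ½(1+k)Mv² = (3/4)Mv².
All of this converts to potential energy at the highest point: (3/4)Mv₀² = Mgh.
Thus h = (1+k)v₀²/(2g) = 1.5 × 8.33² / (2 × 10) ≈ 5.20 m.

h ≈ 5.20 m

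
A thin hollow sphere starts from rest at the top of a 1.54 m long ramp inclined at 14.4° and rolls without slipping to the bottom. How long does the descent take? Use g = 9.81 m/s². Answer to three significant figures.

With I = (2/3)MR², the ratio k = I/(MR²) is 2/3.
Newton's second law down the slope: Mg sinθ − f = Ma. The torque equation fR = Iα (with α = a/R) gives f = kMa.
Hence a = g sinθ/(1+k) = 9.81×sin14.4°/1.667 = 1.464 m/s².
With constant a from rest, t = √(2L/a) = √(2·1.54/1.464) ≈ 1.45 s.

t ≈ 1.45 s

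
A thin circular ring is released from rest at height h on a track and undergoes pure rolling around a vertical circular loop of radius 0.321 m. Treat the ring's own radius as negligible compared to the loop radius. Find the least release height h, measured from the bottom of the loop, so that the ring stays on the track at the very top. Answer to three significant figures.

With I = MR², the ratio k = I/(MR²) is 1.
At the top, contact is just lost when gravity alone supplies the centripetal force: Mg = Mv_top²/r, i.e. v_top² = gr.
With ω = v/R, the kinetic energy at speed v is ½(1+k)Mv² = Mv².
Energy conservation from release (height h) to the top (height 2r): Mgh = Mg(2r) + M·gr.
Thus h_min = 2r + (1+k)r/2 = r(2 + 2/2) = 0.321 × 3 ≈ 0.963 m.

h_min ≈ 0.963 m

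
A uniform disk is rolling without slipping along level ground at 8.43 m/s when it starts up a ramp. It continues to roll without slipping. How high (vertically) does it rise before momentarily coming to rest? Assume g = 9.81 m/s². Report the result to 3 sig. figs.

For this body I = (1/2)MR², i.e. k = I/(MR²) = 0.5.
Pure rolling means v = ωR; then KE = ½Mv² + ½I(v/R)² = ½(1+k)Mv² = (3/4)Mv².
At the top the kinetic energy is zero, so (3/4)Mv₀² = Mgh.
Thus h = (1+k)v₀²/(2g) = 1.5 × 8.43² / (2 × 9.81) ≈ 5.43 m.

h ≈ 5.43 m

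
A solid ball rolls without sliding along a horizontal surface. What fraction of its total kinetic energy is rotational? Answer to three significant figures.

With I = (2/5)MR², the ratio k = I/(MR²) is 0.4.
Since ω = v/R, the translational part is ½Mv² and the rotational part is ½I(v/R)² = ½kMv²; the total is ½(1+k)Mv².
The rotational fraction is therefore k/(1+k) = 0.4/1.4 ≈ 0.286.

fraction ≈ 0.286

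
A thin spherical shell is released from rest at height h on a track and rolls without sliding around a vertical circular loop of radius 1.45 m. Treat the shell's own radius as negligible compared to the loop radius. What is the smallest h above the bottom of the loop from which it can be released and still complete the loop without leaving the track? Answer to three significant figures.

h_min ≈ 4.11 m

The moment of inertia is (2/3)MR², giving k ≡ I/(MR²) = 2/3.
At the top, contact is just lost when gravity alone supplies the centripetal force: Mg = Mv_top²/r, i.e. v_top² = gr.
With ω = v/R, the kinetic energy at speed v is ½(1+k)Mv² = (5/6)Mv².
Energy conservation from release (height h) to the top (height 2r): Mgh = Mg(2r) + (5/6)M·gr.
Thus h_min = 2r + (1+k)r/2 = r(2 + 1.667/2) = 1.45 × 2.833 ≈ 4.11 m.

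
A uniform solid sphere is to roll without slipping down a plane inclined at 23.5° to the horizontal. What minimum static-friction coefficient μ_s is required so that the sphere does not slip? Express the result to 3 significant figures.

μ_min ≈ 0.124

Here I = (2/5)MR², so the shape factor k = I/(MR²) = 0.4.
Along the incline Mg sinθ − f = Ma, and torque about the center fR = Iα = kMR²(a/R) gives f = kMa.
These give a = g sinθ/(1+k) and the required friction f = kMg sinθ/(1+k).
The normal force is N = Mg cosθ, so μ_min = f/N = k tanθ/(1+k).
μ_min = 0.4 × tan23.5° / 1.4 ≈ 0.124.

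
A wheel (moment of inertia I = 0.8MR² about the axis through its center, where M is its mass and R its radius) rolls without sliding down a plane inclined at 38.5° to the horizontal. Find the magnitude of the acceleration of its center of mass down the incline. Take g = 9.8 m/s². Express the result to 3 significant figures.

a ≈ 3.39 m/s²

With I = 0.8MR², the ratio k = I/(MR²) is 0.8.
Along the incline Mg sinθ − f = Ma, and torque about the center fR = Iα = kMR²(a/R) gives f = kMa.
Eliminating f: Mg sinθ = (1+k)Ma, so a = g sinθ/(1+k) = 9.8 × sin38.5° / 1.8 ≈ 3.39 m/s².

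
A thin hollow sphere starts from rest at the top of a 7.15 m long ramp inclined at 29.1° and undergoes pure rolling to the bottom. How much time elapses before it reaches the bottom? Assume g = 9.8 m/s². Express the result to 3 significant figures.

For this body I = (2/3)MR², i.e. k = I/(MR²) = 2/3.
Newton's second law down the slope: Mg sinθ − f = Ma. The torque equation fR = Iα (with α = a/R) gives f = kMa.
Hence a = g sinθ/(1+k) = 9.8×sin29.1°/1.667 = 2.86 m/s².
Starting from rest, L = ½at², so t = √(2L/a) = √(2×7.15/2.86) ≈ 2.24 s.

t ≈ 2.24 s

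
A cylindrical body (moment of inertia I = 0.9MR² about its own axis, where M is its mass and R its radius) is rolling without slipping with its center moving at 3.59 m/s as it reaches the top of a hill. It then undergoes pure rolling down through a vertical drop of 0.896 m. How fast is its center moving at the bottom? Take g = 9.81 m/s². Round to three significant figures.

v ≈ 4.71 m/s

The moment of inertia is 0.9MR², giving k ≡ I/(MR²) = 0.9.
Since it rolls without slipping, ω = v/R and KE = ½Mv² + ½Iω² = ½(1+k)Mv² = (19/20)Mv².
Conserving energy between top and bottom: (19/20)Mv² = (19/20)Mv₀² + Mgh, hence v² = v₀² + 2gh/(1+k).
v = √(3.59² + 2×9.81×0.896/1.9) = √22.14 ≈ 4.71 m/s.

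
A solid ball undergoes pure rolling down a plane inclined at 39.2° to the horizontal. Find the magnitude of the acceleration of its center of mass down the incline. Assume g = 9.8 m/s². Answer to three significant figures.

With I = (2/5)MR², the ratio k = I/(MR²) is 0.4.
Along the incline Mg sinθ − f = Ma, and torque about the center fR = Iα = kMR²(a/R) gives f = kMa.
Eliminating f: Mg sinθ = (1+k)Ma, so a = g sinθ/(1+k) = 9.8 × sin39.2° / 1.4 ≈ 4.42 m/s².

a ≈ 4.42 m/s²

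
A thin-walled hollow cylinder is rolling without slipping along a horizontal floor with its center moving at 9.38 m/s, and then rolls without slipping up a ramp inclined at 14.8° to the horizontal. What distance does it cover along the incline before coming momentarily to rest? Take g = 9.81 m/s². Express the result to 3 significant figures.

d ≈ 35.1 m

The moment of inertia is MR², giving k ≡ I/(MR²) = 1.
Rolling without slipping gives ω = v/R, so the total kinetic energy is ½Mv² + ½Iω² = ½(1+k)Mv² = Mv².
Setting this equal to Mgh gives the vertical rise h = (1+k)v₀²/(2g) = 2×9.38²/(2×9.81) = 8.969 m.
The distance along the slope is d = h/sinθ = 8.969/sin14.8° ≈ 35.1 m.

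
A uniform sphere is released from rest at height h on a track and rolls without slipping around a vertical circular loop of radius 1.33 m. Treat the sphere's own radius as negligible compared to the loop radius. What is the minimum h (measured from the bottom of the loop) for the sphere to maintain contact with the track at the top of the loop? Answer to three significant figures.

h_min ≈ 3.59 m

The moment of inertia is (2/5)MR², giving k ≡ I/(MR²) = 0.4.
At the top, contact is just lost when gravity alone supplies the centripetal force: Mg = Mv_top²/r, i.e. v_top² = gr.
With ω = v/R, the kinetic energy at speed v is ½(1+k)Mv² = (7/10)Mv².
Energy conservation from release (height h) to the top (height 2r): Mgh = Mg(2r) + (7/10)M·gr.
Thus h_min = 2r + (1+k)r/2 = r(2 + 1.4/2) = 1.33 × 2.7 ≈ 3.59 m.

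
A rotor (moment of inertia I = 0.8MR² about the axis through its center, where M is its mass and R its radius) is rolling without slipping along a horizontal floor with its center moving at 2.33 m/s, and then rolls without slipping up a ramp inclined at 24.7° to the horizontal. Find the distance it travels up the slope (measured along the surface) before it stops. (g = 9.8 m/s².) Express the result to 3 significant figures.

d ≈ 1.19 m

With I = 0.8MR², the ratio k = I/(MR²) is 0.8.
The rolling condition ω = v/R makes the rotational term ½I(v/R)² = ½kMv², so KE_total = ½(1+k)Mv² = (9/10)Mv².
Setting this equal to Mgh gives the vertical rise h = (1+k)v₀²/(2g) = 1.8×2.33²/(2×9.8) = 0.4986 m.
Along the incline, d = h/sinθ = 0.4986/sin24.7° ≈ 1.19 m.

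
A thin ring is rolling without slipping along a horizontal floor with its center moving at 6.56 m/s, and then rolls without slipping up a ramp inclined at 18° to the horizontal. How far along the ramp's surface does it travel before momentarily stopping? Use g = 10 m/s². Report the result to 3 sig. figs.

With I = MR², the ratio k = I/(MR²) is 1.
Since it rolls without slipping, ω = v/R and KE = ½Mv² + ½Iω² = ½(1+k)Mv² = Mv².
Setting this equal to Mgh gives the vertical rise h = (1+k)v₀²/(2g) = 2×6.56²/(2×10) = 4.303 m.
The distance along the slope is d = h/sinθ = 4.303/sin18° ≈ 13.9 m.

d ≈ 13.9 m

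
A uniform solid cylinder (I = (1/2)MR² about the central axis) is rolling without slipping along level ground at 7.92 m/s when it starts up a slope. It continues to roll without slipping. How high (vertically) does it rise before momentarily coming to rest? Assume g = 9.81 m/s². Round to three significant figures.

h ≈ 4.80 m

The moment of inertia is (1/2)MR², giving k ≡ I/(MR²) = 0.5.
Since it rolls without slipping, ω = v/R and KE = ½Mv² + ½Iω² = ½(1+k)Mv² = (3/4)Mv².
All of this converts to potential energy at the highest point: (3/4)Mv₀² = Mgh.
Thus h = (1+k)v₀²/(2g) = 1.5 × 7.92² / (2 × 9.81) ≈ 4.80 m.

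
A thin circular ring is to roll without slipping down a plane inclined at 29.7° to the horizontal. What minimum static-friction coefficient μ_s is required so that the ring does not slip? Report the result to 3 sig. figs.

μ_min ≈ 0.285

Here I = MR², so the shape factor k = I/(MR²) = 1.
Translational: Mg sinθ − f = Ma. Rotational about the CM: fR = Iα = kMRa, so f = kMa.
These give a = g sinθ/(1+k) and the required friction f = kMg sinθ/(1+k).
With N = Mg cosθ, the no-slip condition f ≤ μN gives μ_min = f/N = k tanθ/(1+k).
μ_min = 1 × tan29.7° / 2 ≈ 0.285.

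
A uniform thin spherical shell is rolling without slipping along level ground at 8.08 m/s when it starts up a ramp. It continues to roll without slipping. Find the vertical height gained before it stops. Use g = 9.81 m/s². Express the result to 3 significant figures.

With I = (2/3)MR², the ratio k = I/(MR²) is 2/3.
The rolling condition ω = v/R makes the rotational term ½I(v/R)² = ½kMv², so KE_total = ½(1+k)Mv² = (5/6)Mv².
At the top the kinetic energy is zero, so (5/6)Mv₀² = Mgh.
Thus h = (1+k)v₀²/(2g) = 1.667 × 8.08² / (2 × 9.81) ≈ 5.55 m.

h ≈ 5.55 m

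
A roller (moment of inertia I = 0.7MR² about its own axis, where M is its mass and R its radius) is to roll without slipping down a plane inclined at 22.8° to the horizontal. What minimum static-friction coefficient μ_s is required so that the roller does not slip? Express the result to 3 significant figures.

With I = 0.7MR², the ratio k = I/(MR²) is 0.7.
Newton's second law down the slope: Mg sinθ − f = Ma. The torque equation fR = Iα (with α = a/R) gives f = kMa.
These give a = g sinθ/(1+k) and the required friction f = kMg sinθ/(1+k).
With N = Mg cosθ, the no-slip condition f ≤ μN gives μ_min = f/N = k tanθ/(1+k).
μ_min = 0.7 × tan22.8° / 1.7 ≈ 0.173.

μ_min ≈ 0.173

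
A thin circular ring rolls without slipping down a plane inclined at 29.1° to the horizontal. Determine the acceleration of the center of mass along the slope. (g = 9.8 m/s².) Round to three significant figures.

a ≈ 2.38 m/s²

For this body I = MR², i.e. k = I/(MR²) = 1.
Along the incline Mg sinθ − f = Ma, and torque about the center fR = Iα = kMR²(a/R) gives f = kMa.
Eliminating f: Mg sinθ = (1+k)Ma, so a = g sinθ/(1+k) = 9.8 × sin29.1° / 2 ≈ 2.38 m/s².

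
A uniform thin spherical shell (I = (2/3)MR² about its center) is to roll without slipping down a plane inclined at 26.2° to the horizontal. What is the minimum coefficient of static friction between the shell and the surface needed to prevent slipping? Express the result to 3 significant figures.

Here I = (2/3)MR², so the shape factor k = I/(MR²) = 2/3.
Along the incline Mg sinθ − f = Ma, and torque about the center fR = Iα = kMR²(a/R) gives f = kMa.
These give a = g sinθ/(1+k) and the required friction f = kMg sinθ/(1+k).
The normal force is N = Mg cosθ, so μ_min = f/N = k tanθ/(1+k).
μ_min = (2/3) × tan26.2° / 1.667 ≈ 0.197.

μ_min ≈ 0.197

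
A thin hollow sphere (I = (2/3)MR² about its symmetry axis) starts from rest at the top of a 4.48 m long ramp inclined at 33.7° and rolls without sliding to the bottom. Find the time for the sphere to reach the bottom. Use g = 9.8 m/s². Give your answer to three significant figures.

The moment of inertia is (2/3)MR², giving k ≡ I/(MR²) = 2/3.
Newton's second law down the slope: Mg sinθ − f = Ma. The torque equation fR = Iα (with α = a/R) gives f = kMa.
Hence a = g sinθ/(1+k) = 9.8×sin33.7°/1.667 = 3.262 m/s².
With constant a from rest, t = √(2L/a) = √(2·4.48/3.262) ≈ 1.66 s.

t ≈ 1.66 s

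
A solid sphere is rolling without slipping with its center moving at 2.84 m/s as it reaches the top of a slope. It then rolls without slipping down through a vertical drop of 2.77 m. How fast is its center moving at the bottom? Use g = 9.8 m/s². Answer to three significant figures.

v ≈ 6.84 m/s

For this body I = (2/5)MR², i.e. k = I/(MR²) = 0.4.
The rolling condition ω = v/R makes the rotational term ½I(v/R)² = ½kMv², so KE_total = ½(1+k)Mv² = (7/10)Mv².
Energy conservation: (7/10)Mv₀² + Mgh = (7/10)Mv², so v² = v₀² + 2gh/(1+k).
v = √(2.84² + 2×9.8×2.77/1.4) = √46.85 ≈ 6.84 m/s.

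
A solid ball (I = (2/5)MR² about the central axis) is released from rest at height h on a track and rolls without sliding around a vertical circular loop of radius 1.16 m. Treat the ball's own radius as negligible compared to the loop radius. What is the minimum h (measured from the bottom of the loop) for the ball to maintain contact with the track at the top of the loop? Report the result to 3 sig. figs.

h_min ≈ 3.13 m

With I = (2/5)MR², the ratio k = I/(MR²) is 0.4.
At the top, contact is just lost when gravity alone supplies the centripetal force: Mg = Mv_top²/r, i.e. v_top² = gr.
With ω = v/R, the kinetic energy at speed v is ½(1+k)Mv² = (7/10)Mv².
Energy conservation from release (height h) to the top (height 2r): Mgh = Mg(2r) + (7/10)M·gr.
Thus h_min = 2r + (1+k)r/2 = r(2 + 1.4/2) = 1.16 × 2.7 ≈ 3.13 m.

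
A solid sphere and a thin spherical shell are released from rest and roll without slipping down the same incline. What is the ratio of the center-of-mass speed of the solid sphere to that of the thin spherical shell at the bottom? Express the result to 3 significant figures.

Each satisfies Mgh = ½(1+k)Mv² with k = I/(MR²), so v ∝ 1/√(1+k).
For the solid sphere k = 0.4; for the thin spherical shell k = 2/3.
v₁/v₂ = √((1+k₂)/(1+k₁)) = √(1.667/1.4) ≈ 1.09.

v_ratio ≈ 1.09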